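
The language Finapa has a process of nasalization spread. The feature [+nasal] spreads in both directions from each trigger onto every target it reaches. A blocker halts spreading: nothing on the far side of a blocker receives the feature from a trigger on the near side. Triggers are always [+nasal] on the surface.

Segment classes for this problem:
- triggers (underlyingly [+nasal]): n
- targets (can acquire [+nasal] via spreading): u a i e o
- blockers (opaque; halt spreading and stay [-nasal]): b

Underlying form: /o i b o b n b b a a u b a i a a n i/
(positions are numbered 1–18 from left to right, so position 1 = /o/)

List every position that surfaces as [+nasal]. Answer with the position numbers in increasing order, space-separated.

From /n/ at 6 rightward: 7 /b/ blocks.
From /n/ at 6 leftward: 5 /b/ blocks.
From /n/ at 17 rightward: 18 /i/ → [+nasal]; word edge.
From /n/ at 17 leftward: 16 /a/ → [+nasal]; 15 /a/ → [+nasal]; 14 /i/ → [+nasal]; 13 /a/ → [+nasal]; 12 /b/ blocks.
Targets with no active source: positions 1 2 4 9 10 11 stay [-nasal].

6 13 14 15 16 17 18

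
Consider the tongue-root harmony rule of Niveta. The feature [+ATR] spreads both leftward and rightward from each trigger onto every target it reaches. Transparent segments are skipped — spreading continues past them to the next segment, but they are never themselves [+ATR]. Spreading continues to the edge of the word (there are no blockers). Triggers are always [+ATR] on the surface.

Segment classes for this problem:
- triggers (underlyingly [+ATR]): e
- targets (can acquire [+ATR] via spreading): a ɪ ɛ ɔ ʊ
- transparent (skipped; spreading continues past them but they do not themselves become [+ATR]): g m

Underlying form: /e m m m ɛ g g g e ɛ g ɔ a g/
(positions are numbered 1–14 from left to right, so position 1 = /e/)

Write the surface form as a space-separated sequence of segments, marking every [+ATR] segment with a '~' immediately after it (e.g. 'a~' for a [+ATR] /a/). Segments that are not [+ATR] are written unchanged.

From /e/ at 1 rightward: 2 /m/ transparent; 3 /m/ transparent; 4 /m/ transparent; 5 /ɛ/ → [+ATR]; 6 /g/ transparent; 7 /g/ transparent; 8 /g/ transparent; 9 /e/ is itself a trigger — this domain ends here.
From /e/ at 1 leftward: word edge.
From /e/ at 9 rightward: 10 /ɛ/ → [+ATR]; 11 /g/ transparent; 12 /ɔ/ → [+ATR]; 13 /a/ → [+ATR]; 14 /g/ transparent; word edge.
From /e/ at 9 leftward: 8 /g/ transparent; 7 /g/ transparent; 6 /g/ transparent; 5 /ɛ/ → [+ATR]; 4 /m/ transparent; 3 /m/ transparent; 2 /m/ transparent; 1 /e/ is itself a trigger — this domain ends here.
[+ATR] positions on the surface: 1 5 9 10 12 13.

e~ m m m ɛ~ g g g e~ ɛ~ g ɔ~ a~ g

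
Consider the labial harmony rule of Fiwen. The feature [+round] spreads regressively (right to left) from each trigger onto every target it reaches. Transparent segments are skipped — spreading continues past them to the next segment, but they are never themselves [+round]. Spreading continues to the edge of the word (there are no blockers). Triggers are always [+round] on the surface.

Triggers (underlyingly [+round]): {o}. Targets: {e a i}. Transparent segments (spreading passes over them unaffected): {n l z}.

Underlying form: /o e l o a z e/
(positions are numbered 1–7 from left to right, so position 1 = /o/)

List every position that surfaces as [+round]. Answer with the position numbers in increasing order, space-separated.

1 2 4

From /o/ at 1 leftward: word edge.
From /o/ at 4 leftward: 3 /l/ transparent; 2 /e/ → [+round]; 1 /o/ is itself a trigger — this domain ends here.
Targets with no active source: positions 5 7 stay [-round].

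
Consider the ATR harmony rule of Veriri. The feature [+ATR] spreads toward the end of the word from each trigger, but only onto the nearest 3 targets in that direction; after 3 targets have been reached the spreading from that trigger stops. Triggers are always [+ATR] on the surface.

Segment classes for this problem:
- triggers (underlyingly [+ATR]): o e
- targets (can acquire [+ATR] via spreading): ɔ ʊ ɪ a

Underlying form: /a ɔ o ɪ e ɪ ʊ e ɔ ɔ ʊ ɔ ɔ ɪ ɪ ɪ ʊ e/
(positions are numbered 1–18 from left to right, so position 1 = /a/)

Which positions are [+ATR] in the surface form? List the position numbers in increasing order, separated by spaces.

From /o/ at 3 rightward: 4 /ɪ/ → [+ATR]; 5 /e/ is itself a trigger — this domain ends here.
From /e/ at 5 rightward: 6 /ɪ/ → [+ATR]; 7 /ʊ/ → [+ATR]; 8 /e/ is itself a trigger — this domain ends here.
From /e/ at 8 rightward: 9 /ɔ/ → [+ATR]; 10 /ɔ/ → [+ATR]; 11 /ʊ/ → [+ATR]; bound reached.
From /e/ at 18 rightward: word edge.
Targets with no active source: positions 1 2 12 13 14 15 16 17 stay [-ATR].

3 4 5 6 7 8 9 10 11 18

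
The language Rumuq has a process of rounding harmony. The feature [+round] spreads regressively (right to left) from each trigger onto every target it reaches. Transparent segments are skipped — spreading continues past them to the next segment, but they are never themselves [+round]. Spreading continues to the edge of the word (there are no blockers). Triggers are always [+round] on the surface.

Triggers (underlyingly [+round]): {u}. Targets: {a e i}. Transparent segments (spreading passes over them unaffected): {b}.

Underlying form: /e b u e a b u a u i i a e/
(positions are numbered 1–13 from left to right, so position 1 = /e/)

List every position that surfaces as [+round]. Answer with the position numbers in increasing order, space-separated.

From /u/ at 3 leftward: 2 /b/ transparent; 1 /e/ → [+round]; word edge.
From /u/ at 7 leftward: 6 /b/ transparent; 5 /a/ → [+round]; 4 /e/ → [+round]; 3 /u/ is itself a trigger — this domain ends here.
From /u/ at 9 leftward: 8 /a/ → [+round]; 7 /u/ is itself a trigger — this domain ends here.
Targets with no active source: positions 10 11 12 13 stay [-round].

1 3 4 5 7 8 9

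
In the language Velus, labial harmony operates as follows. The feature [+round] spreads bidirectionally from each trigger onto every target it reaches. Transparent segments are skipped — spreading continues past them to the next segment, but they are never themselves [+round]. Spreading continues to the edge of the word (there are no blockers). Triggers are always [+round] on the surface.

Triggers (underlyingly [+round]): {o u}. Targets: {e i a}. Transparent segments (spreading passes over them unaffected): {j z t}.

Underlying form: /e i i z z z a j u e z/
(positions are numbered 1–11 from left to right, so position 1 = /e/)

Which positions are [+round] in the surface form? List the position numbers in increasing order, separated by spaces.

From /u/ at 9 rightward: 10 /e/ → [+round]; 11 /z/ transparent; word edge.
From /u/ at 9 leftward: 8 /j/ transparent; 7 /a/ → [+round]; 6 /z/ transparent; 5 /z/ transparent; 4 /z/ transparent; 3 /i/ → [+round]; 2 /i/ → [+round]; 1 /e/ → [+round]; word edge.

1 2 3 7 9 10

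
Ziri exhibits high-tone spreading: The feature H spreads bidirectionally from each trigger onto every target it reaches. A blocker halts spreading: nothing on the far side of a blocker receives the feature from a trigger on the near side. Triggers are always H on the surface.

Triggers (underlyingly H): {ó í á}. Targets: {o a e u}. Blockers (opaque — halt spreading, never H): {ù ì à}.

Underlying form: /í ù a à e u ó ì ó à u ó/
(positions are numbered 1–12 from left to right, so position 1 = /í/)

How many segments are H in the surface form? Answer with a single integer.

7

From /í/ at 1 rightward: 2 /ù/ blocks.
From /í/ at 1 leftward: word edge.
From /ó/ at 7 rightward: 8 /ì/ blocks.
From /ó/ at 7 leftward: 6 /u/ → H; 5 /e/ → H; 4 /à/ blocks.
From /ó/ at 9 rightward: 10 /à/ blocks.
From /ó/ at 9 leftward: 8 /ì/ blocks.
From /ó/ at 12 rightward: word edge.
From /ó/ at 12 leftward: 11 /u/ → H; 10 /à/ blocks.
Target with no active source: position 3 stays [-high tone].
H positions on the surface: 1 5 6 7 9 11 12.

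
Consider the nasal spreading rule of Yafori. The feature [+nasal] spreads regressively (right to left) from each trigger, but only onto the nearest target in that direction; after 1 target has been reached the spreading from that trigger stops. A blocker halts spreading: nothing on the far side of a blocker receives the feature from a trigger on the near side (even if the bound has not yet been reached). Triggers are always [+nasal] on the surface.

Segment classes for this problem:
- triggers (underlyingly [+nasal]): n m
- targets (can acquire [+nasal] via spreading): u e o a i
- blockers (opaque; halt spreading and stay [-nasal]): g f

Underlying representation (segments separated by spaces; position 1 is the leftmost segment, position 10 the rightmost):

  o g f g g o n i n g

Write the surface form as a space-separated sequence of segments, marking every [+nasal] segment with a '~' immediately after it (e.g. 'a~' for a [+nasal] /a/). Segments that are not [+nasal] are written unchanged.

From /n/ at 7 leftward: 6 /o/ → [+nasal]; bound reached.
From /n/ at 9 leftward: 8 /i/ → [+nasal]; bound reached.
Target with no active source: position 1 stays [-nasal].
[+nasal] positions on the surface: 6 7 8 9.

o g f g g o~ n~ i~ n~ g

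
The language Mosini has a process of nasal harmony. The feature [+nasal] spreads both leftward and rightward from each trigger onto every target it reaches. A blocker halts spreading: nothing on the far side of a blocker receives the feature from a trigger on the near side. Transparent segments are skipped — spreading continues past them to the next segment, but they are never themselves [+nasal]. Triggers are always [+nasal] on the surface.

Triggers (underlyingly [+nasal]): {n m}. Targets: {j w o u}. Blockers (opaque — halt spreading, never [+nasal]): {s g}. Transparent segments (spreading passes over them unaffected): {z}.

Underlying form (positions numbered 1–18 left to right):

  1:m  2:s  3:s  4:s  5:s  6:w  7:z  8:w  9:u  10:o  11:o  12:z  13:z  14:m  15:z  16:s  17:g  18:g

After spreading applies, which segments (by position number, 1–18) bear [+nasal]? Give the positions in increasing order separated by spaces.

From /m/ at 1 rightward: 2 /s/ blocks.
From /m/ at 1 leftward: word edge.
From /m/ at 14 rightward: 15 /z/ transparent; 16 /s/ blocks.
From /m/ at 14 leftward: 13 /z/ transparent; 12 /z/ transparent; 11 /o/ → [+nasal]; 10 /o/ → [+nasal]; 9 /u/ → [+nasal]; 8 /w/ → [+nasal]; 7 /z/ transparent; 6 /w/ → [+nasal]; 5 /s/ blocks.

1 6 8 9 10 11 14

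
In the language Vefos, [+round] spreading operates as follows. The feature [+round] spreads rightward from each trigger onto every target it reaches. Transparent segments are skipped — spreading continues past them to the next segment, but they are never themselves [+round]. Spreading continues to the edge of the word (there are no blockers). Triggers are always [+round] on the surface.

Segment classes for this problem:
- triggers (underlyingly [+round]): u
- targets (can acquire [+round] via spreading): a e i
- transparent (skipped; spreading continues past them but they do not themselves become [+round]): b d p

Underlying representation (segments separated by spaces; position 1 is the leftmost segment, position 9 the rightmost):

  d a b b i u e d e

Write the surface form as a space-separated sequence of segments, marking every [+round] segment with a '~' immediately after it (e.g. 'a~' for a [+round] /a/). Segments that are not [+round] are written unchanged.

d a b b i u~ e~ d e~

From /u/ at 6 rightward: 7 /e/ → [+round]; 8 /d/ transparent; 9 /e/ → [+round]; word edge.
Targets with no active source: positions 2 5 stay [-round].
[+round] positions on the surface: 6 7 9.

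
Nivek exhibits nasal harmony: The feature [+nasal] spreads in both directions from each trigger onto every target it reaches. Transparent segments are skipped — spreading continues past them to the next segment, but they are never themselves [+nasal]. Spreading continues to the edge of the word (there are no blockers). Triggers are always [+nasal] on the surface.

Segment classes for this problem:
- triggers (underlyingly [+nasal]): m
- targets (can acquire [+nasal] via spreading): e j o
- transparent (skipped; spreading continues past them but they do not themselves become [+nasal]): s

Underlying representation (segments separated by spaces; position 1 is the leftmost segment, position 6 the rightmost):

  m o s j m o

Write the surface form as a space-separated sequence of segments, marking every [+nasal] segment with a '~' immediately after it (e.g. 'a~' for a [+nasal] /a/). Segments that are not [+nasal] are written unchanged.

From /m/ at 1 rightward: 2 /o/ → [+nasal]; 3 /s/ transparent; 4 /j/ → [+nasal]; 5 /m/ is itself a trigger — this domain ends here.
From /m/ at 1 leftward: word edge.
From /m/ at 5 rightward: 6 /o/ → [+nasal]; word edge.
From /m/ at 5 leftward: 4 /j/ → [+nasal]; 3 /s/ transparent; 2 /o/ → [+nasal]; 1 /m/ is itself a trigger — this domain ends here.
[+nasal] positions on the surface: 1 2 4 5 6.

m~ o~ s j~ m~ o~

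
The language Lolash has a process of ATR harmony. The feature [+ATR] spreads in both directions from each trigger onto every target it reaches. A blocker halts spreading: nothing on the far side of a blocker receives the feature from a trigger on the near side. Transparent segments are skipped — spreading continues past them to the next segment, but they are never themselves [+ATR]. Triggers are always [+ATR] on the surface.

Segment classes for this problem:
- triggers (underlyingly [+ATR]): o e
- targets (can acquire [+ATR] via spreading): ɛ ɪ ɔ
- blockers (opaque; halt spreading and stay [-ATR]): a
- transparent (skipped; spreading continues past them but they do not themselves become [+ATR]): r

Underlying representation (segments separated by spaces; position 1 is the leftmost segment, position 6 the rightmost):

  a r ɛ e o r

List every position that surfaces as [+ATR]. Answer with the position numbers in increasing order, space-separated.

From /e/ at 4 rightward: 5 /o/ is itself a trigger — this domain ends here.
From /e/ at 4 leftward: 3 /ɛ/ → [+ATR]; 2 /r/ transparent; 1 /a/ blocks.
From /o/ at 5 rightward: 6 /r/ transparent; word edge.
From /o/ at 5 leftward: 4 /e/ is itself a trigger — this domain ends here.

3 4 5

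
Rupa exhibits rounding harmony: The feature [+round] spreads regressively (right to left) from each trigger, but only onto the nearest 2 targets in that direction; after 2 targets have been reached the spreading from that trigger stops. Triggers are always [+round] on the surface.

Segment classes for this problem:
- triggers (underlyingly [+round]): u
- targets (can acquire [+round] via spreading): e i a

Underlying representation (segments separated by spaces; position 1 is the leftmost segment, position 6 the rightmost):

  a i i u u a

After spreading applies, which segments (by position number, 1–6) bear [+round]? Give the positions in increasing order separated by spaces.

From /u/ at 4 leftward: 3 /i/ → [+round]; 2 /i/ → [+round]; bound reached.
From /u/ at 5 leftward: 4 /u/ is itself a trigger — this domain ends here.
Targets with no active source: positions 1 6 stay [-round].

2 3 4 5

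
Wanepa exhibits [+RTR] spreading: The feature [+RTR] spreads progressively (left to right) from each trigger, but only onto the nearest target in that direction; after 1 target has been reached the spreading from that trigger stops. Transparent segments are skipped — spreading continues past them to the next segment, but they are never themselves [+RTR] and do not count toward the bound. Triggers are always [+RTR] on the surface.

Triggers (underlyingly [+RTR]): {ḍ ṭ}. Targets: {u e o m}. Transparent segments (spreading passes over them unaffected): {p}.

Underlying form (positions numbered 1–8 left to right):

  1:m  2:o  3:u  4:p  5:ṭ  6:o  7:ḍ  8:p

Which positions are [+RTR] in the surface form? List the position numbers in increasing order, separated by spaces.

5 6 7

From /ṭ/ at 5 rightward: 6 /o/ → [+RTR]; bound reached.
From /ḍ/ at 7 rightward: 8 /p/ transparent; word edge.
Targets with no active source: positions 1 2 3 stay [-emphatic].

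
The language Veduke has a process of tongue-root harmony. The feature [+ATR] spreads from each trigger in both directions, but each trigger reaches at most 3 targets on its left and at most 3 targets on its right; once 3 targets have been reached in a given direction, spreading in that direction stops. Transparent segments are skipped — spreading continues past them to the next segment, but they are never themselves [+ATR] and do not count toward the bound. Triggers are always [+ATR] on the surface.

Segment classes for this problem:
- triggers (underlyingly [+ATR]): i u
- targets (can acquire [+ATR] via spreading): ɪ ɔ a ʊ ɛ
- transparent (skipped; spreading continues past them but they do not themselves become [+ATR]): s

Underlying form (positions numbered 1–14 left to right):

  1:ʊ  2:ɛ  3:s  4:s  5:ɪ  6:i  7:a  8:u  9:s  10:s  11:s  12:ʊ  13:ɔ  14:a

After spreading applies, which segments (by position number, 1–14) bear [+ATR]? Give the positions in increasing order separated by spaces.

From /i/ at 6 rightward: 7 /a/ → [+ATR]; 8 /u/ is itself a trigger — this domain ends here.
From /i/ at 6 leftward: 5 /ɪ/ → [+ATR]; 4 /s/ transparent; 3 /s/ transparent; 2 /ɛ/ → [+ATR]; 1 /ʊ/ → [+ATR]; bound reached.
From /u/ at 8 rightward: 9 /s/ transparent; 10 /s/ transparent; 11 /s/ transparent; 12 /ʊ/ → [+ATR]; 13 /ɔ/ → [+ATR]; 14 /a/ → [+ATR]; bound reached.
From /u/ at 8 leftward: 7 /a/ → [+ATR]; 6 /i/ is itself a trigger — this domain ends here.

1 2 5 6 7 8 12 13 14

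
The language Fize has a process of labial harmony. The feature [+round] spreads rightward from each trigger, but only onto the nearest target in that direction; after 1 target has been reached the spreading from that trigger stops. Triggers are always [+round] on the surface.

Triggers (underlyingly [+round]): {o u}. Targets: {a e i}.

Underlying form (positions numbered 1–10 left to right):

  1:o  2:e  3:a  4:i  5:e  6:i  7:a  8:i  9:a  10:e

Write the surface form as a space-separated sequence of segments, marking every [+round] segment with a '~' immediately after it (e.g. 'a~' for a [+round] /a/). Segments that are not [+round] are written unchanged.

o~ e~ a i e i a i a e

From /o/ at 1 rightward: 2 /e/ → [+round]; bound reached.
Targets with no active source: positions 3 4 5 6 7 8 9 10 stay [-round].
[+round] positions on the surface: 1 2.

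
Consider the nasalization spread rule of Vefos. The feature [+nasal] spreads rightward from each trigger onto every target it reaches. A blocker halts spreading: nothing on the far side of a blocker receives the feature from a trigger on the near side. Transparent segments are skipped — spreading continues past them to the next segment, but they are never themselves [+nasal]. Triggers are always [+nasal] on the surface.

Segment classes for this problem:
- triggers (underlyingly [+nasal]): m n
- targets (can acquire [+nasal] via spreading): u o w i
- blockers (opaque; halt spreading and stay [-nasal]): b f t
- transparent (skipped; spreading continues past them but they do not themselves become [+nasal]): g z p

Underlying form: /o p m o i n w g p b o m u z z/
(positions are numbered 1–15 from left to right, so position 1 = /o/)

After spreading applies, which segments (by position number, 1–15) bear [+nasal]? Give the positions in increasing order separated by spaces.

From /m/ at 3 rightward: 4 /o/ → [+nasal]; 5 /i/ → [+nasal]; 6 /n/ is itself a trigger — this domain ends here.
From /n/ at 6 rightward: 7 /w/ → [+nasal]; 8 /g/ transparent; 9 /p/ transparent; 10 /b/ blocks.
From /m/ at 12 rightward: 13 /u/ → [+nasal]; 14 /z/ transparent; 15 /z/ transparent; word edge.
Targets with no active source: positions 1 11 stay [-nasal].

3 4 5 6 7 12 13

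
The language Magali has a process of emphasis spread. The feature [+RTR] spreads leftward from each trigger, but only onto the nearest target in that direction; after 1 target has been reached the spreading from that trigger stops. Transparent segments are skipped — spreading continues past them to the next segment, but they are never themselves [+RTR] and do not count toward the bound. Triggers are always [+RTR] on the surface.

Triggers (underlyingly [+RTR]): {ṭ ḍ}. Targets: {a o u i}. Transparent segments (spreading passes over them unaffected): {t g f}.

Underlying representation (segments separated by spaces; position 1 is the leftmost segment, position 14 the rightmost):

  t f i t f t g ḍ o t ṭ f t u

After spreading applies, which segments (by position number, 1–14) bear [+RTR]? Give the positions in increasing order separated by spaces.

3 8 9 11

From /ḍ/ at 8 leftward: 7 /g/ transparent; 6 /t/ transparent; 5 /f/ transparent; 4 /t/ transparent; 3 /i/ → [+RTR]; bound reached.
From /ṭ/ at 11 leftward: 10 /t/ transparent; 9 /o/ → [+RTR]; bound reached.
Target with no active source: position 14 stays [-emphatic].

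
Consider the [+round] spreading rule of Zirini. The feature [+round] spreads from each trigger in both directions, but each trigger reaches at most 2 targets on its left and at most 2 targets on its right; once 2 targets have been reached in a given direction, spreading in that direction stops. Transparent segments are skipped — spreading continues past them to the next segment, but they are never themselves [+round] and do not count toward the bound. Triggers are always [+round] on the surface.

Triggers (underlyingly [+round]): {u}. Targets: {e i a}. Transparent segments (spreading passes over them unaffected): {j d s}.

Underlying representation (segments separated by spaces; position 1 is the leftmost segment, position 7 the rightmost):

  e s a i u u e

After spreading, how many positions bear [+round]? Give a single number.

From /u/ at 5 rightward: 6 /u/ is itself a trigger — this domain ends here.
From /u/ at 5 leftward: 4 /i/ → [+round]; 3 /a/ → [+round]; bound reached.
From /u/ at 6 rightward: 7 /e/ → [+round]; word edge.
From /u/ at 6 leftward: 5 /u/ is itself a trigger — this domain ends here.
Target with no active source: position 1 stays [-round].
[+round] positions on the surface: 3 4 5 6 7.

5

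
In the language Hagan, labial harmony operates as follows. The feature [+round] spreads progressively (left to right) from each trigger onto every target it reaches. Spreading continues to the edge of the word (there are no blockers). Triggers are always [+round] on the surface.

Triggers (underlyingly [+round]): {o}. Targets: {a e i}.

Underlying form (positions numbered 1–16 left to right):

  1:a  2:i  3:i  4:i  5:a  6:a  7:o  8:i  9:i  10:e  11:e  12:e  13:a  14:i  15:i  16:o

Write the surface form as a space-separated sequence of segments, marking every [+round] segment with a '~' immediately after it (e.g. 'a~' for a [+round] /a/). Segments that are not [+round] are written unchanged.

From /o/ at 7 rightward: 8 /i/ → [+round]; 9 /i/ → [+round]; 10 /e/ → [+round]; 11 /e/ → [+round]; 12 /e/ → [+round]; 13 /a/ → [+round]; 14 /i/ → [+round]; 15 /i/ → [+round]; 16 /o/ is itself a trigger — this domain ends here.
From /o/ at 16 rightward: word edge.
Targets with no active source: positions 1 2 3 4 5 6 stay [-round].
[+round] positions on the surface: 7 8 9 10 11 12 13 14 15 16.

a i i i a a o~ i~ i~ e~ e~ e~ a~ i~ i~ o~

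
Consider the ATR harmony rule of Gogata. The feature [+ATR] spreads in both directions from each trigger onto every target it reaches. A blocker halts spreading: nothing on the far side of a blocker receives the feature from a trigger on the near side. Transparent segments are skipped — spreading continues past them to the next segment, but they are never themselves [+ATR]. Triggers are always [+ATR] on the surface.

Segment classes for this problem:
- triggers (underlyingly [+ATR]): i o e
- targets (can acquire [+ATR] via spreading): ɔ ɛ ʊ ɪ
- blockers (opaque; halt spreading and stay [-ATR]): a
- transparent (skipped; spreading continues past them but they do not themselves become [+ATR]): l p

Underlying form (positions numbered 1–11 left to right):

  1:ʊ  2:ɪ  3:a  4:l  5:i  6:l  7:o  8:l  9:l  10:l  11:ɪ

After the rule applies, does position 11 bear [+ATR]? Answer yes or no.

From /i/ at 5 rightward: 6 /l/ transparent; 7 /o/ is itself a trigger — this domain ends here.
From /i/ at 5 leftward: 4 /l/ transparent; 3 /a/ blocks.
From /o/ at 7 rightward: 8 /l/ transparent; 9 /l/ transparent; 10 /l/ transparent; 11 /ɪ/ → [+ATR]; word edge.
From /o/ at 7 leftward: 6 /l/ transparent; 5 /i/ is itself a trigger — this domain ends here.
Targets with no active source: positions 1 2 stay [-ATR].
[+ATR] positions on the surface: 5 7 11.

yes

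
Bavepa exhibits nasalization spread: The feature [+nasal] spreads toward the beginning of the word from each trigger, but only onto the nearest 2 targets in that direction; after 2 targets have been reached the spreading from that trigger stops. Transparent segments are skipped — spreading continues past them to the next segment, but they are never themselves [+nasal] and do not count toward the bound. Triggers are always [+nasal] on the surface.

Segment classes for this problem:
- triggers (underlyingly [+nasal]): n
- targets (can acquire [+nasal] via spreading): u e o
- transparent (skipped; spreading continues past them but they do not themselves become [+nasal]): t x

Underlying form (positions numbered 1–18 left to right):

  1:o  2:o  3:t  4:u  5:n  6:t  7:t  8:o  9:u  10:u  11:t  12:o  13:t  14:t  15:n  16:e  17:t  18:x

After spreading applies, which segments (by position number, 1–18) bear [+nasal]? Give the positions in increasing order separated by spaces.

2 4 5 10 12 15

From /n/ at 5 leftward: 4 /u/ → [+nasal]; 3 /t/ transparent; 2 /o/ → [+nasal]; bound reached.
From /n/ at 15 leftward: 14 /t/ transparent; 13 /t/ transparent; 12 /o/ → [+nasal]; 11 /t/ transparent; 10 /u/ → [+nasal]; bound reached.
Targets with no active source: positions 1 8 9 16 stay [-nasal].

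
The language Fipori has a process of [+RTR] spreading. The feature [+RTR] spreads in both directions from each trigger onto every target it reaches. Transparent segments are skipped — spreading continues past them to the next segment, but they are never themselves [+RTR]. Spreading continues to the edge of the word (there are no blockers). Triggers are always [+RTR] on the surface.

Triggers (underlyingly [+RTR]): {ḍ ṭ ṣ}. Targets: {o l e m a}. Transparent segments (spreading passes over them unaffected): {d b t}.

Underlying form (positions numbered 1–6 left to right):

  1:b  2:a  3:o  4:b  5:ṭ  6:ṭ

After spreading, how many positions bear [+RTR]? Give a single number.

4

From /ṭ/ at 5 rightward: 6 /ṭ/ is itself a trigger — this domain ends here.
From /ṭ/ at 5 leftward: 4 /b/ transparent; 3 /o/ → [+RTR]; 2 /a/ → [+RTR]; 1 /b/ transparent; word edge.
From /ṭ/ at 6 rightward: word edge.
From /ṭ/ at 6 leftward: 5 /ṭ/ is itself a trigger — this domain ends here.
[+RTR] positions on the surface: 2 3 5 6.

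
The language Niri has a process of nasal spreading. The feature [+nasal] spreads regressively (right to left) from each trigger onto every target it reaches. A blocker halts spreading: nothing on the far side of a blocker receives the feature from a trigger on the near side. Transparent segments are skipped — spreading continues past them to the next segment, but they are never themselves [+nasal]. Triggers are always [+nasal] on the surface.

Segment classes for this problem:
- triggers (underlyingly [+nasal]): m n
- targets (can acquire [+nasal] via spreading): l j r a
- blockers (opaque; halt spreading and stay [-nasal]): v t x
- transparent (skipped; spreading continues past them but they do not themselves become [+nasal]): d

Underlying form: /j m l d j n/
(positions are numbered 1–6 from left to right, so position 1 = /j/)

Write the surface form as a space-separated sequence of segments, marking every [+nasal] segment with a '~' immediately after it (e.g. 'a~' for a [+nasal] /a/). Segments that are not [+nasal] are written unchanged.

j~ m~ l~ d j~ n~

From /m/ at 2 leftward: 1 /j/ → [+nasal]; word edge.
From /n/ at 6 leftward: 5 /j/ → [+nasal]; 4 /d/ transparent; 3 /l/ → [+nasal]; 2 /m/ is itself a trigger — this domain ends here.
[+nasal] positions on the surface: 1 2 3 5 6.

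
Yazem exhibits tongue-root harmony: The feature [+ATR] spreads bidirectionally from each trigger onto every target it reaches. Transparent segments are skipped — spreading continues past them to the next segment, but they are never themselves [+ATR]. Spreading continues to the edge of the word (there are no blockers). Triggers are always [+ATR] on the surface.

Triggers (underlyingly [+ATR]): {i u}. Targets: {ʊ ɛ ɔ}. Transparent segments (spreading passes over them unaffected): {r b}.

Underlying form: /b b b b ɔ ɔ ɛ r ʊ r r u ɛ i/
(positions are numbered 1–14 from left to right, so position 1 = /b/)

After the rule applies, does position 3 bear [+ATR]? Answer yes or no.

no

From /u/ at 12 rightward: 13 /ɛ/ → [+ATR]; 14 /i/ is itself a trigger — this domain ends here.
From /u/ at 12 leftward: 11 /r/ transparent; 10 /r/ transparent; 9 /ʊ/ → [+ATR]; 8 /r/ transparent; 7 /ɛ/ → [+ATR]; 6 /ɔ/ → [+ATR]; 5 /ɔ/ → [+ATR]; 4 /b/ transparent; 3 /b/ transparent; 2 /b/ transparent; 1 /b/ transparent; word edge.
From /i/ at 14 rightward: word edge.
From /i/ at 14 leftward: 13 /ɛ/ → [+ATR]; 12 /u/ is itself a trigger — this domain ends here.
[+ATR] positions on the surface: 5 6 7 9 12 13 14.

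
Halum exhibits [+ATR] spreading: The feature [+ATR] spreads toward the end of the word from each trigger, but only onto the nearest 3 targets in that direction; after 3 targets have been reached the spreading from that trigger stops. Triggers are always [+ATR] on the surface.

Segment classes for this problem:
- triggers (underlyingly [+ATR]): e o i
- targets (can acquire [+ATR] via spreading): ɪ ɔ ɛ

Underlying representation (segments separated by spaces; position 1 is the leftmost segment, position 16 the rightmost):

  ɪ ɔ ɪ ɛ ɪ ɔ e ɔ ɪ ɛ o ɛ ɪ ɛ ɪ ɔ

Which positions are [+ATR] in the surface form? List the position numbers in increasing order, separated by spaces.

7 8 9 10 11 12 13 14

From /e/ at 7 rightward: 8 /ɔ/ → [+ATR]; 9 /ɪ/ → [+ATR]; 10 /ɛ/ → [+ATR]; bound reached.
From /o/ at 11 rightward: 12 /ɛ/ → [+ATR]; 13 /ɪ/ → [+ATR]; 14 /ɛ/ → [+ATR]; bound reached.
Targets with no active source: positions 1 2 3 4 5 6 15 16 stay [-ATR].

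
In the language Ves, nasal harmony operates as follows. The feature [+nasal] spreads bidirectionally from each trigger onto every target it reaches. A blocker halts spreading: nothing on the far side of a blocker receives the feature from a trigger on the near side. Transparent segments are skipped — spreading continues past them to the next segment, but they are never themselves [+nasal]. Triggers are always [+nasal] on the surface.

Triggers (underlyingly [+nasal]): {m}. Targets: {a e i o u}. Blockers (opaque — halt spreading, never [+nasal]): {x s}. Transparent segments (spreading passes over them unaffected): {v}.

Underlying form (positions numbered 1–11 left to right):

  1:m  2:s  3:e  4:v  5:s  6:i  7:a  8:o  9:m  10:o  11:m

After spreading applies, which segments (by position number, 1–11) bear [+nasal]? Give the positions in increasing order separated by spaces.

1 6 7 8 9 10 11

From /m/ at 1 rightward: 2 /s/ blocks.
From /m/ at 1 leftward: word edge.
From /m/ at 9 rightward: 10 /o/ → [+nasal]; 11 /m/ is itself a trigger — this domain ends here.
From /m/ at 9 leftward: 8 /o/ → [+nasal]; 7 /a/ → [+nasal]; 6 /i/ → [+nasal]; 5 /s/ blocks.
From /m/ at 11 rightward: word edge.
From /m/ at 11 leftward: 10 /o/ → [+nasal]; 9 /m/ is itself a trigger — this domain ends here.
Target with no active source: position 3 stays [-nasal].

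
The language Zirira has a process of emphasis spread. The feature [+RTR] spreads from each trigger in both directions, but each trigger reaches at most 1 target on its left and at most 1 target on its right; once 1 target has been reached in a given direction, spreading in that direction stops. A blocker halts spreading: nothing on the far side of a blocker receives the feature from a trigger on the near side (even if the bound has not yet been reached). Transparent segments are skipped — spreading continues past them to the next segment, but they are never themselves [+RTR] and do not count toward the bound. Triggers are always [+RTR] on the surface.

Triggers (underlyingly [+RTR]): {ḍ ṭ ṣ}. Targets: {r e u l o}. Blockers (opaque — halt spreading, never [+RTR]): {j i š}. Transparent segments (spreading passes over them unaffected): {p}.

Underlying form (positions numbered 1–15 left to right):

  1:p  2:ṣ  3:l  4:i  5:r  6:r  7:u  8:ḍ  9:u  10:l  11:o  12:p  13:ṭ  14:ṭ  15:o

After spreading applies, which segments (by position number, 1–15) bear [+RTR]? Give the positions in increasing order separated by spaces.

From /ṣ/ at 2 rightward: 3 /l/ → [+RTR]; bound reached.
From /ṣ/ at 2 leftward: 1 /p/ transparent; word edge.
From /ḍ/ at 8 rightward: 9 /u/ → [+RTR]; bound reached.
From /ḍ/ at 8 leftward: 7 /u/ → [+RTR]; bound reached.
From /ṭ/ at 13 rightward: 14 /ṭ/ is itself a trigger — this domain ends here.
From /ṭ/ at 13 leftward: 12 /p/ transparent; 11 /o/ → [+RTR]; bound reached.
From /ṭ/ at 14 rightward: 15 /o/ → [+RTR]; bound reached.
From /ṭ/ at 14 leftward: 13 /ṭ/ is itself a trigger — this domain ends here.
Targets with no active source: positions 5 6 10 stay [-emphatic].

2 3 7 8 9 11 13 14 15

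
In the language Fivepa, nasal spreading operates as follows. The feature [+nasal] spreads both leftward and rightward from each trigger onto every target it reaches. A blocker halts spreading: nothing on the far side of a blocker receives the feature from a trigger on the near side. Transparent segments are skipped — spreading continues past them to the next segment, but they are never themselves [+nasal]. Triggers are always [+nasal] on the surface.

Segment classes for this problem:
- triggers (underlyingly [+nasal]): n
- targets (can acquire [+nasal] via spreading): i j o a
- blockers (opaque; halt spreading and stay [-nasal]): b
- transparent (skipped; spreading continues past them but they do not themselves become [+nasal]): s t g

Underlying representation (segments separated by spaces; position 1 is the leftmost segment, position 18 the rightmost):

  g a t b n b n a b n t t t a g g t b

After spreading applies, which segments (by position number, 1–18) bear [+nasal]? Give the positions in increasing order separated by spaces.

From /n/ at 5 rightward: 6 /b/ blocks.
From /n/ at 5 leftward: 4 /b/ blocks.
From /n/ at 7 rightward: 8 /a/ → [+nasal]; 9 /b/ blocks.
From /n/ at 7 leftward: 6 /b/ blocks.
From /n/ at 10 rightward: 11 /t/ transparent; 12 /t/ transparent; 13 /t/ transparent; 14 /a/ → [+nasal]; 15 /g/ transparent; 16 /g/ transparent; 17 /t/ transparent; 18 /b/ blocks.
From /n/ at 10 leftward: 9 /b/ blocks.
Target with no active source: position 2 stays [-nasal].

5 7 8 10 14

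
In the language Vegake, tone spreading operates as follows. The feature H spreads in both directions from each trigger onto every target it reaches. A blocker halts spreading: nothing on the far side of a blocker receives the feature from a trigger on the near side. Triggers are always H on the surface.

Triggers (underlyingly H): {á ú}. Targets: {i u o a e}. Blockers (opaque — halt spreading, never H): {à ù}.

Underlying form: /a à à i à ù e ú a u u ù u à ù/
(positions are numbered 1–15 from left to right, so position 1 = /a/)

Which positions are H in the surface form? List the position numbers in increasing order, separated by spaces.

From /ú/ at 8 rightward: 9 /a/ → H; 10 /u/ → H; 11 /u/ → H; 12 /ù/ blocks.
From /ú/ at 8 leftward: 7 /e/ → H; 6 /ù/ blocks.
Targets with no active source: positions 1 4 13 stay [-high tone].

7 8 9 10 11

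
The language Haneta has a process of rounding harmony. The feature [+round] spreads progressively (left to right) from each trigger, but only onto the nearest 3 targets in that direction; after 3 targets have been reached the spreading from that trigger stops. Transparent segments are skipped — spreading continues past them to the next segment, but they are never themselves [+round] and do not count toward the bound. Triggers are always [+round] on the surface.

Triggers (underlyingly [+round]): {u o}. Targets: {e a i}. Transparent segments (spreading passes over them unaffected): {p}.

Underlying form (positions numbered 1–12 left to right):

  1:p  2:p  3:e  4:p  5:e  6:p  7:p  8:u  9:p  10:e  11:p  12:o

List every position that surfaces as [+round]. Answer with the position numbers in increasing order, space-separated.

8 10 12

From /u/ at 8 rightward: 9 /p/ transparent; 10 /e/ → [+round]; 11 /p/ transparent; 12 /o/ is itself a trigger — this domain ends here.
From /o/ at 12 rightward: word edge.
Targets with no active source: positions 3 5 stay [-round].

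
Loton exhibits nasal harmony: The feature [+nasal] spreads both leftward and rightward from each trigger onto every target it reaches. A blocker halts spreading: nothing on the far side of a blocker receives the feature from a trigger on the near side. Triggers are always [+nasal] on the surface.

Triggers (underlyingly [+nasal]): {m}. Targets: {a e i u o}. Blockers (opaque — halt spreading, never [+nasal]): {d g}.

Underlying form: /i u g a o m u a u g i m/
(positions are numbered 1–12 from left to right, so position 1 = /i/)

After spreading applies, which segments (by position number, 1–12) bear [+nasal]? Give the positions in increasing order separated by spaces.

4 5 6 7 8 9 11 12

From /m/ at 6 rightward: 7 /u/ → [+nasal]; 8 /a/ → [+nasal]; 9 /u/ → [+nasal]; 10 /g/ blocks.
From /m/ at 6 leftward: 5 /o/ → [+nasal]; 4 /a/ → [+nasal]; 3 /g/ blocks.
From /m/ at 12 rightward: word edge.
From /m/ at 12 leftward: 11 /i/ → [+nasal]; 10 /g/ blocks.
Targets with no active source: positions 1 2 stay [-nasal].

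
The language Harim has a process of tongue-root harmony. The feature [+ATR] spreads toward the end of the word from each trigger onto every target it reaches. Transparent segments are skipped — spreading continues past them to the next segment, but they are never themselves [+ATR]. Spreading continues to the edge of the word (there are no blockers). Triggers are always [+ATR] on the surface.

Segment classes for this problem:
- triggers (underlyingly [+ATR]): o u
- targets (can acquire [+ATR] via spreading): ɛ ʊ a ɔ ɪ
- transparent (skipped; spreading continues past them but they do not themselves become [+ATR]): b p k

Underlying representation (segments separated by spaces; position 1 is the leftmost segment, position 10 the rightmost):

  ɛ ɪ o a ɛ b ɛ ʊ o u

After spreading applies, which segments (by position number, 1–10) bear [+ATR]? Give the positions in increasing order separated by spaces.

3 4 5 7 8 9 10

From /o/ at 3 rightward: 4 /a/ → [+ATR]; 5 /ɛ/ → [+ATR]; 6 /b/ transparent; 7 /ɛ/ → [+ATR]; 8 /ʊ/ → [+ATR]; 9 /o/ is itself a trigger — this domain ends here.
From /o/ at 9 rightward: 10 /u/ is itself a trigger — this domain ends here.
From /u/ at 10 rightward: word edge.
Targets with no active source: positions 1 2 stay [-ATR].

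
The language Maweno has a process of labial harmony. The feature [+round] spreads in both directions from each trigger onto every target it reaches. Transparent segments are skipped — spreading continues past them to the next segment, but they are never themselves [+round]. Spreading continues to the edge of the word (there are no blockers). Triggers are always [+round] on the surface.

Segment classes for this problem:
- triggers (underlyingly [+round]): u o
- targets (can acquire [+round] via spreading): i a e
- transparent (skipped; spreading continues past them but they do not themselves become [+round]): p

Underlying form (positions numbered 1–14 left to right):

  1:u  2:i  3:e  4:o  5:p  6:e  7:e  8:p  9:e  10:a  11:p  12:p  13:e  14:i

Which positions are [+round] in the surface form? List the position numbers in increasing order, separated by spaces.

From /u/ at 1 rightward: 2 /i/ → [+round]; 3 /e/ → [+round]; 4 /o/ is itself a trigger — this domain ends here.
From /u/ at 1 leftward: word edge.
From /o/ at 4 rightward: 5 /p/ transparent; 6 /e/ → [+round]; 7 /e/ → [+round]; 8 /p/ transparent; 9 /e/ → [+round]; 10 /a/ → [+round]; 11 /p/ transparent; 12 /p/ transparent; 13 /e/ → [+round]; 14 /i/ → [+round]; word edge.
From /o/ at 4 leftward: 3 /e/ → [+round]; 2 /i/ → [+round]; 1 /u/ is itself a trigger — this domain ends here.

1 2 3 4 6 7 9 10 13 14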